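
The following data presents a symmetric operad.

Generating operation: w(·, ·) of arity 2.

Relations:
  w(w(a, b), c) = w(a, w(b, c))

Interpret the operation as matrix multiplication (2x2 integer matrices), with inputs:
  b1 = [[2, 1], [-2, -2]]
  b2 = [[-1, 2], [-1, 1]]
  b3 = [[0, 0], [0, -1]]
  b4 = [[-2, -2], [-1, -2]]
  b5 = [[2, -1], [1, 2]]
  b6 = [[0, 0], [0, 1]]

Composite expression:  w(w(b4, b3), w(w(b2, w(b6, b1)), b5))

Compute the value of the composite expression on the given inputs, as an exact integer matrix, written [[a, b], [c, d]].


[[-12, -4], [-12, -4]]

w(b4, b3) = [[0, 2], [0, 2]]
w(b6, b1) = [[0, 0], [-2, -2]]
w(b2, w(b6, b1)) = [[-4, -4], [-2, -2]]
w(w(b2, w(b6, b1)), b5) = [[-12, -4], [-6, -2]]
w(w(b4, b3), w(w(b2, w(b6, b1)), b5)) = [[-12, -4], [-12, -4]]


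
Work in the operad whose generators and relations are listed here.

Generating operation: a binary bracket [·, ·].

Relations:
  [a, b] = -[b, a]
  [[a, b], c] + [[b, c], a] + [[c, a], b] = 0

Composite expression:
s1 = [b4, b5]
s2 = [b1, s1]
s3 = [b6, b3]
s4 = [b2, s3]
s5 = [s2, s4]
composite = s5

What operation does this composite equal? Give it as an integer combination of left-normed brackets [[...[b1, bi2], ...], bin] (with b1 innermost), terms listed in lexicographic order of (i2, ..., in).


-[[[[[b1, b4], b5], b2], b3], b6] + [[[[[b1, b4], b5], b2], b6], b3] + [[[[[b1, b4], b5], b3], b6], b2] - [[[[[b1, b4], b5], b6], b3], b2] + [[[[[b1, b5], b4], b2], b3], b6] - [[[[[b1, b5], b4], b2], b6], b3] - [[[[[b1, b5], b4], b3], b6], b2] + [[[[[b1, b5], b4], b6], b3], b2]

A multilinear Lie element is pinned by b1-initial words (b1 innermost).
Composite bracket: [[b1, [b4, b5]], [b2, [b6, b3]]]
The bracket unfolds into 32 signed words via [a, b] = ab - ba (2^5 = 32).
Collect the words opening with b1:
  word b1b4b5b2b3b6 has sign -1, contributing -[[[[[b1, b4], b5], b2], b3], b6]
  word b1b4b5b2b6b3 has sign +1, contributing +[[[[[b1, b4], b5], b2], b6], b3]
  word b1b4b5b3b6b2 has sign +1, contributing +[[[[[b1, b4], b5], b3], b6], b2]
  word b1b4b5b6b3b2 has sign -1, contributing -[[[[[b1, b4], b5], b6], b3], b2]
  word b1b5b4b2b3b6 has sign +1, contributing +[[[[[b1, b5], b4], b2], b3], b6]
  word b1b5b4b2b6b3 has sign -1, contributing -[[[[[b1, b5], b4], b2], b6], b3]
  word b1b5b4b3b6b2 has sign -1, contributing -[[[[[b1, b5], b4], b3], b6], b2]
  word b1b5b4b6b3b2 has sign +1, contributing +[[[[[b1, b5], b4], b6], b3], b2]


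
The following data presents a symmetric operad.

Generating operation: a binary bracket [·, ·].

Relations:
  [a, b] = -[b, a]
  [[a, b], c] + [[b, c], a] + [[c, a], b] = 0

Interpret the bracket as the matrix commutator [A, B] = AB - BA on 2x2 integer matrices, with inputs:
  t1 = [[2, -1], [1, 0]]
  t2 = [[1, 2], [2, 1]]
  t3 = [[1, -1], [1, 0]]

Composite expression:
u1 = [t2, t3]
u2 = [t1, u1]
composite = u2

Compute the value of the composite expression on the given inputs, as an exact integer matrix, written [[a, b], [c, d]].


[[0, 4], [4, 0]]

[t2, t3] = [[4, -2], [2, -4]]
[t1, [t2, t3]] = [[0, 4], [4, 0]]


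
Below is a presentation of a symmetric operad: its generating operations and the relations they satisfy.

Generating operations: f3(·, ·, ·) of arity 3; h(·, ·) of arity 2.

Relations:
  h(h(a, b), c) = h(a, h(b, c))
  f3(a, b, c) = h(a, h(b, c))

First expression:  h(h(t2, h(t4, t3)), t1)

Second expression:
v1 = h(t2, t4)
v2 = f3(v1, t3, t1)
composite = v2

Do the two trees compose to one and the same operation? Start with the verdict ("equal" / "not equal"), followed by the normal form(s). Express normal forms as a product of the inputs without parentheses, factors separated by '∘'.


equal; both compose to t2 ∘ t4 ∘ t3 ∘ t1

The first composite normalizes to t2 ∘ t4 ∘ t3 ∘ t1
The second composite normalizes to t2 ∘ t4 ∘ t3 ∘ t1
The forms coincide; equal.


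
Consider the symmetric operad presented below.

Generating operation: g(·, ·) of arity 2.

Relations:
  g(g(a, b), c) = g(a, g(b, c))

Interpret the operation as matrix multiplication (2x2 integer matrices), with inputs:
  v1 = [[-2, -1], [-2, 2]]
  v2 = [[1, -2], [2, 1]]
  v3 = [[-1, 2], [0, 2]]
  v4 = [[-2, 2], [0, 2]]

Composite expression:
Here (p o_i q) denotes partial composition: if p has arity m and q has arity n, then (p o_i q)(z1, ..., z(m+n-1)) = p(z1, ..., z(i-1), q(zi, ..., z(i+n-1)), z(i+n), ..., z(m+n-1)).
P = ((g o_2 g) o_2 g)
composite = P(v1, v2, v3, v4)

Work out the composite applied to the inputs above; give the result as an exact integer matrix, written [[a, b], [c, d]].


[[-8, 4], [4, 28]]

g(v2, v3) = [[-1, -2], [-2, 6]]
g(g(v2, v3), v4) = [[2, -6], [4, 8]]
g(v1, g(g(v2, v3), v4)) = [[-8, 4], [4, 28]]


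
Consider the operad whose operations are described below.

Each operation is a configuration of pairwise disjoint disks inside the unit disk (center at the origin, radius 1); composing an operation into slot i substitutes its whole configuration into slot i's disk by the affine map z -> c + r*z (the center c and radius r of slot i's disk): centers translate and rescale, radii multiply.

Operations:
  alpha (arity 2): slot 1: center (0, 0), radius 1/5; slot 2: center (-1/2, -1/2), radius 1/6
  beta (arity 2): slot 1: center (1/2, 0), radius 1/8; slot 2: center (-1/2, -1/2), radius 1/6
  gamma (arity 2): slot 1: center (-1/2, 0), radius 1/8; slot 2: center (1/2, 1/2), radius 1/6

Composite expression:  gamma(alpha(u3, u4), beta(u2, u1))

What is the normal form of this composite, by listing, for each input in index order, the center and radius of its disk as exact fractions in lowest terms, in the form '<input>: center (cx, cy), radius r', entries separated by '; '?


u1: center (5/12, 5/12), radius 1/36; u2: center (7/12, 1/2), radius 1/48; u3: center (-1/2, 0), radius 1/40; u4: center (-9/16, -1/16), radius 1/48


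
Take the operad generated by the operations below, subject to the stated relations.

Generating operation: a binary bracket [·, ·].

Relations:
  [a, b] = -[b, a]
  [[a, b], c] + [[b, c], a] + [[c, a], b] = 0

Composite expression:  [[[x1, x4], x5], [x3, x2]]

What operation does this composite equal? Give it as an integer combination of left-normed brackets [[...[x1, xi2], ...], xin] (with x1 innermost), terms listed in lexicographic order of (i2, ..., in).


Antisymmetry and Jacobi reduce to x1-anchored left-normed brackets.
Composite bracket: [[[x1, x4], x5], [x3, x2]]
Each bracket splits as ab - ba, giving 16 signed words (2^4 = 16).
Only words starting with x1 matter:
  x1x4x5x2x3 appears with sign -1, giving the term -[[[[x1, x4], x5], x2], x3]
  x1x4x5x3x2 appears with sign +1, giving the term +[[[[x1, x4], x5], x3], x2]

-[[[[x1, x4], x5], x2], x3] + [[[[x1, x4], x5], x3], x2]


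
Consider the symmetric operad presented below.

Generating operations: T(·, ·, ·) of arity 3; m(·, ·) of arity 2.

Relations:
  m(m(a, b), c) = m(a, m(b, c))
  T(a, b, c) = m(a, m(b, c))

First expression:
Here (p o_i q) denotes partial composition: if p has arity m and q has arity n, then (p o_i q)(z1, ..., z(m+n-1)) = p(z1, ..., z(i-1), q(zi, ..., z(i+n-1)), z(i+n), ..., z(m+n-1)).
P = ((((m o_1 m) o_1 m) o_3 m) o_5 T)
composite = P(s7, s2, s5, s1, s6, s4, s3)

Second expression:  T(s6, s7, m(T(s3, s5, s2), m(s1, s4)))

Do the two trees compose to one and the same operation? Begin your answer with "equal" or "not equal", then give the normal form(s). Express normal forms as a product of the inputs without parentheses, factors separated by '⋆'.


not equal — first s7 ⋆ s2 ⋆ s5 ⋆ s1 ⋆ s6 ⋆ s4 ⋆ s3, second s6 ⋆ s7 ⋆ s3 ⋆ s5 ⋆ s2 ⋆ s1 ⋆ s4

Reducing the first expression gives s7 ⋆ s2 ⋆ s5 ⋆ s1 ⋆ s6 ⋆ s4 ⋆ s3
Reducing the second expression gives s6 ⋆ s7 ⋆ s3 ⋆ s5 ⋆ s2 ⋆ s1 ⋆ s4
Different reductions; not equal.


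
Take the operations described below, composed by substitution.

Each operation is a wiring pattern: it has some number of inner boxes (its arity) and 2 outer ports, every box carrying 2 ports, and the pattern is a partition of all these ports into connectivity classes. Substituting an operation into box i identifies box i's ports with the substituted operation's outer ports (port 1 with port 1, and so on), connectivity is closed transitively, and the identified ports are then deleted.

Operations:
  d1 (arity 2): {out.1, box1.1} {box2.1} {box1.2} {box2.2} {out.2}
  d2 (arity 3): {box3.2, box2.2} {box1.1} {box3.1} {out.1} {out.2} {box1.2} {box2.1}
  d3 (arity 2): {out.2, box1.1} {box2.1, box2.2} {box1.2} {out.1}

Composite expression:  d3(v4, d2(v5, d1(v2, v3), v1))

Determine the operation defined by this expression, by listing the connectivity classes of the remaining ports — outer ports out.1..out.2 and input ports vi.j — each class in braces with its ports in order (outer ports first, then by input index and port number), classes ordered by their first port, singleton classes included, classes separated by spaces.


{out.1} {out.2, v4.1} {v1.1} {v1.2} {v2.1} {v2.2} {v3.1} {v3.2} {v4.2} {v5.1} {v5.2}

Treat the ports identified at d3 as solder joints: merge, then drop.
stage d1: inputs (v2, v3), connectivity {out.1, v2.1} {out.2} {v2.2} {v3.1} {v3.2}, out.j its boundary
stage d2: inputs (v5, v2, v3, v1), connectivity {out.1} {out.2} {v1.1} {v1.2} {v2.1} {v2.2} {v3.1} {v3.2} {v5.1} {v5.2}, out.j its boundary
stage d3: inputs (v4, v5, v2, v3, v1), connectivity {out.1} {out.2, v4.1} {v1.1} {v1.2} {v2.1} {v2.2} {v3.1} {v3.2} {v4.2} {v5.1} {v5.2}, out.j its boundary


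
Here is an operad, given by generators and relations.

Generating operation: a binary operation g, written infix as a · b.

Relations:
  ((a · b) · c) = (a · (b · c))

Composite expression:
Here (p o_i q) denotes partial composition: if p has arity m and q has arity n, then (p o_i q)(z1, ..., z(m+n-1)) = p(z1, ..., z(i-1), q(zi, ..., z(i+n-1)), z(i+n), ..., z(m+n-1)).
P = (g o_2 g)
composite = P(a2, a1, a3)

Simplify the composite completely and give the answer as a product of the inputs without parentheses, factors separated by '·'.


a2 · a1 · a3

Key point: g is associative — brackets drop, the a-order remains.
(a1 · a3) flattens to a1 · a3
(a2 · (a1 · a3)) flattens to a2 · a1 · a3


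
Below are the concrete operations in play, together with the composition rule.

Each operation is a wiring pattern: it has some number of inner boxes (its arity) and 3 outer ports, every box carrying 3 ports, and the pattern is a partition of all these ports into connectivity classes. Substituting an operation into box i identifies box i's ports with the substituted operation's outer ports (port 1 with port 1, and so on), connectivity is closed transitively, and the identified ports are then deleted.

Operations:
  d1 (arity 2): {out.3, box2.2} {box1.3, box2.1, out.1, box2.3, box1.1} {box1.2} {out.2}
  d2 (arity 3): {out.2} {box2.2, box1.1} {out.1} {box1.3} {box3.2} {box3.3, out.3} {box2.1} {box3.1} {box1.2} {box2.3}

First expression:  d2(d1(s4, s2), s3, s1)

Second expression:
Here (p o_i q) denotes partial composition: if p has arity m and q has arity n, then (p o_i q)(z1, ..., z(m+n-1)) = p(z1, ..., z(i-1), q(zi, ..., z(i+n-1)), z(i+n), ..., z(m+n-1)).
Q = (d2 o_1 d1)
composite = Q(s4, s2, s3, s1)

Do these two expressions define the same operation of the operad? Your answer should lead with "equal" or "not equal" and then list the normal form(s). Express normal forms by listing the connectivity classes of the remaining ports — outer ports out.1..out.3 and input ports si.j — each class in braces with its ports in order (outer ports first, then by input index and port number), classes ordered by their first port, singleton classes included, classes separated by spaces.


equal: each reduces to {out.1} {out.2} {out.3, s1.3} {s1.1} {s1.2} {s2.1, s2.3, s3.2, s4.1, s4.3} {s2.2} {s3.1} {s3.3} {s4.2}

Normal form of the first expression: {out.1} {out.2} {out.3, s1.3} {s1.1} {s1.2} {s2.1, s2.3, s3.2, s4.1, s4.3} {s2.2} {s3.1} {s3.3} {s4.2}
Normal form of the second expression: {out.1} {out.2} {out.3, s1.3} {s1.1} {s1.2} {s2.1, s2.3, s3.2, s4.1, s4.3} {s2.2} {s3.1} {s3.3} {s4.2}
One common form — equal.


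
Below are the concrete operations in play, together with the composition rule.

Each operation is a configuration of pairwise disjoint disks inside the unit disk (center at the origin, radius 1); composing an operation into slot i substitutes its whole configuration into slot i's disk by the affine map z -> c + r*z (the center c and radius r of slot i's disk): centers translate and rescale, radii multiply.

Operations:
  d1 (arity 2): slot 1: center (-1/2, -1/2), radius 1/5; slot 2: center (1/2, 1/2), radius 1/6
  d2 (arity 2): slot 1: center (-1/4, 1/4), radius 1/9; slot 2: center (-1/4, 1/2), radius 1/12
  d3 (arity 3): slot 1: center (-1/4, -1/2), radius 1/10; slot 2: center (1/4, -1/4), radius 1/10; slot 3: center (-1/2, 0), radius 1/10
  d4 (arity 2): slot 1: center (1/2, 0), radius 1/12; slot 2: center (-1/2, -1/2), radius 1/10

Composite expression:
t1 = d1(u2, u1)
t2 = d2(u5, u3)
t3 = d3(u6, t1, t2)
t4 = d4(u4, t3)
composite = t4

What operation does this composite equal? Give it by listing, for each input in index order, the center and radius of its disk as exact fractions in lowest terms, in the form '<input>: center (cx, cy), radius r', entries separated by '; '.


u1: center (-47/100, -13/25), radius 1/600; u2: center (-12/25, -53/100), radius 1/500; u3: center (-221/400, -99/200), radius 1/1200; u4: center (1/2, 0), radius 1/12; u5: center (-221/400, -199/400), radius 1/900; u6: center (-21/40, -11/20), radius 1/100


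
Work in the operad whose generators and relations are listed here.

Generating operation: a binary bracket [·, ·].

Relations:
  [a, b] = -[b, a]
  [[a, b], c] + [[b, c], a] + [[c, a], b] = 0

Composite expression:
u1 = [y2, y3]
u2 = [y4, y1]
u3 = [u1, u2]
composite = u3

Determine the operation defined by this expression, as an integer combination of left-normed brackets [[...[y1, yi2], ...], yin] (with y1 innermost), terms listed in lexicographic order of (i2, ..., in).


[[[y1, y4], y2], y3] - [[[y1, y4], y3], y2]

A multilinear Lie element is pinned by y1-initial words (y1 innermost).
Composite bracket: [[y2, y3], [y4, y1]]
Applying ab - ba throughout gives 8 signed words (2^3 = 8).
Collect the words opening with y1:
  y1y4y2y3 (sign +1) contributes +[[[y1, y4], y2], y3]
  y1y4y3y2 (sign -1) contributes -[[[y1, y4], y3], y2]


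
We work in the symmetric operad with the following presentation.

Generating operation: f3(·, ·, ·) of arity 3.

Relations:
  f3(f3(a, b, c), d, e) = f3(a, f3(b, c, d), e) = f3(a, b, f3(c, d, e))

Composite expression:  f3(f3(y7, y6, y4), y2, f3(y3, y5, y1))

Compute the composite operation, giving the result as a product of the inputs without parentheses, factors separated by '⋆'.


y7 ⋆ y6 ⋆ y4 ⋆ y2 ⋆ y3 ⋆ y5 ⋆ y1

Associativity of f3 dissolves the nesting; only the y-input order survives.
f3(y7, y6, y4) flattens to y7 ⋆ y6 ⋆ y4
f3(y3, y5, y1) flattens to y3 ⋆ y5 ⋆ y1
f3(f3(y7, y6, y4), y2, f3(y3, y5, y1)) flattens to y7 ⋆ y6 ⋆ y4 ⋆ y2 ⋆ y3 ⋆ y5 ⋆ y1


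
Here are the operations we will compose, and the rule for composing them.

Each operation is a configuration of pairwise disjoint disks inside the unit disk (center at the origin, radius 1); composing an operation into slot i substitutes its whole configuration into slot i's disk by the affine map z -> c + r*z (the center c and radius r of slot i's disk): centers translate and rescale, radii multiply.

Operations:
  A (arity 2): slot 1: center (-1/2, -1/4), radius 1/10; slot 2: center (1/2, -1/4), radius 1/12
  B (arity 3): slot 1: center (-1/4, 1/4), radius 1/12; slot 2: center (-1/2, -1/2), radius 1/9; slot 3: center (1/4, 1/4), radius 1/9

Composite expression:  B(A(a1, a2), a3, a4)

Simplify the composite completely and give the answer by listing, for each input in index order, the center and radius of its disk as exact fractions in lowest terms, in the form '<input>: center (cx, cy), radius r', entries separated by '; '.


a1: center (-7/24, 11/48), radius 1/120; a2: center (-5/24, 11/48), radius 1/144; a3: center (-1/2, -1/2), radius 1/9; a4: center (1/4, 1/4), radius 1/9

Only the slot chain above each a matters under B; compose those maps.
a1 passes through 2 substitutions, ending at center (-7/24, 11/48), radius 1/120
a2 passes through 2 substitutions, ending at center (-5/24, 11/48), radius 1/144
a3 passes through 1 substitution, ending at center (-1/2, -1/2), radius 1/9
a4 passes through 1 substitution, ending at center (1/4, 1/4), radius 1/9


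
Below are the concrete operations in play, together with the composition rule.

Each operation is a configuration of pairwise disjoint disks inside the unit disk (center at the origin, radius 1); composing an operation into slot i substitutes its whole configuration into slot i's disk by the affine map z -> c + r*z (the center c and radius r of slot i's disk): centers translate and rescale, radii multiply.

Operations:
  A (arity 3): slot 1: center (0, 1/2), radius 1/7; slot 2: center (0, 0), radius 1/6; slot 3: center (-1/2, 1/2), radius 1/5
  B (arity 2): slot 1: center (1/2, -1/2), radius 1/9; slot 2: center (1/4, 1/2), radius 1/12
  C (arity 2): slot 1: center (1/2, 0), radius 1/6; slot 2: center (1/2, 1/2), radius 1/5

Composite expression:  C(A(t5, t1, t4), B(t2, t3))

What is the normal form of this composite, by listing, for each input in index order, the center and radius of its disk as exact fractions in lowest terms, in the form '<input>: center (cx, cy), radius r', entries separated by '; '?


Only the slot chain above each t matters under C; compose those maps.
t5 passes through 2 substitutions, ending at center (1/2, 1/12), radius 1/42
t1 passes through 2 substitutions, ending at center (1/2, 0), radius 1/36
t4 passes through 2 substitutions, ending at center (5/12, 1/12), radius 1/30
t2 passes through 2 substitutions, ending at center (3/5, 2/5), radius 1/45
t3 passes through 2 substitutions, ending at center (11/20, 3/5), radius 1/60

t1: center (1/2, 0), radius 1/36; t2: center (3/5, 2/5), radius 1/45; t3: center (11/20, 3/5), radius 1/60; t4: center (5/12, 1/12), radius 1/30; t5: center (1/2, 1/12), radius 1/42


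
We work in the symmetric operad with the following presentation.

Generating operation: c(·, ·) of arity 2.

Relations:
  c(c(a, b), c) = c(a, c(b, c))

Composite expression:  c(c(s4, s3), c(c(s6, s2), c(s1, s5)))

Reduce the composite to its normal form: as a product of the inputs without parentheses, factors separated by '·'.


s4 · s3 · s6 · s2 · s1 · s5


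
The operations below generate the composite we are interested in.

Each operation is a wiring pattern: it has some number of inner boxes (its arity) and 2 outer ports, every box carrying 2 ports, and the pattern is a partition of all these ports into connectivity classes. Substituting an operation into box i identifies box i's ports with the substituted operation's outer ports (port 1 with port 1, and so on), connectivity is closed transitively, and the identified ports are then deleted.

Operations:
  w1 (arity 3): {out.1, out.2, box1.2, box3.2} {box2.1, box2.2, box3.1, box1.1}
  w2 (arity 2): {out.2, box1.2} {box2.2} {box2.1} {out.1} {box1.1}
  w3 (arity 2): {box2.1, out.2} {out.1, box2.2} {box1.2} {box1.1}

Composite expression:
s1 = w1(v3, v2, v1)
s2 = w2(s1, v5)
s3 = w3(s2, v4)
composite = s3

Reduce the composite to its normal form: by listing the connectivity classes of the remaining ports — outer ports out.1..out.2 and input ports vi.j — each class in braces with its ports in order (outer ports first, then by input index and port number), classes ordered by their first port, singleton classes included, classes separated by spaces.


{out.1, v4.2} {out.2, v4.1} {v1.1, v2.1, v2.2, v3.1} {v1.2, v3.2} {v5.1} {v5.2}

After gluing at w3, chains via deleted ports link the v-ports.
after w1, the pattern on (v3, v2, v1) reads {out.1, out.2, v1.2, v3.2} {v1.1, v2.1, v2.2, v3.1} (out.j = its outer ports)
after w2, the pattern on (v3, v2, v1, v5) reads {out.1} {out.2, v1.2, v3.2} {v1.1, v2.1, v2.2, v3.1} {v5.1} {v5.2} (out.j = its outer ports)
after w3, the pattern on (v3, v2, v1, v5, v4) reads {out.1, v4.2} {out.2, v4.1} {v1.1, v2.1, v2.2, v3.1} {v1.2, v3.2} {v5.1} {v5.2} (out.j = its outer ports)


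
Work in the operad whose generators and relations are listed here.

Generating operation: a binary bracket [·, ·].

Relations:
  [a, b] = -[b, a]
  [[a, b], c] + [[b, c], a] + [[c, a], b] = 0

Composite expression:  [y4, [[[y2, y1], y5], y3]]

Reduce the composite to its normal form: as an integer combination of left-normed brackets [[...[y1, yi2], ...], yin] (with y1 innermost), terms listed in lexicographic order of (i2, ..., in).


[[[[y1, y2], y5], y3], y4]


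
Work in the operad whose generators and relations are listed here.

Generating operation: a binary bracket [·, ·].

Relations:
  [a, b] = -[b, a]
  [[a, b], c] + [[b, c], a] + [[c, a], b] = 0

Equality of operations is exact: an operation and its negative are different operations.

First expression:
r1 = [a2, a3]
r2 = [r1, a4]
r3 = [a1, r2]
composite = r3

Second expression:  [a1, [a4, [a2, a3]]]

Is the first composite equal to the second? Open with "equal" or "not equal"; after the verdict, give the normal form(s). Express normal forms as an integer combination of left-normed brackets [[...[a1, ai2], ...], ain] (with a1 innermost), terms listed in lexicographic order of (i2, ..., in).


not equal — first [[[a1, a2], a3], a4] - [[[a1, a3], a2], a4] - [[[a1, a4], a2], a3] + [[[a1, a4], a3], a2], second -[[[a1, a2], a3], a4] + [[[a1, a3], a2], a4] + [[[a1, a4], a2], a3] - [[[a1, a4], a3], a2]

Reducing the first expression gives [[[a1, a2], a3], a4] - [[[a1, a3], a2], a4] - [[[a1, a4], a2], a3] + [[[a1, a4], a3], a2]
Reducing the second expression gives -[[[a1, a2], a3], a4] + [[[a1, a3], a2], a4] + [[[a1, a4], a2], a3] - [[[a1, a4], a3], a2]
No match — not equal.


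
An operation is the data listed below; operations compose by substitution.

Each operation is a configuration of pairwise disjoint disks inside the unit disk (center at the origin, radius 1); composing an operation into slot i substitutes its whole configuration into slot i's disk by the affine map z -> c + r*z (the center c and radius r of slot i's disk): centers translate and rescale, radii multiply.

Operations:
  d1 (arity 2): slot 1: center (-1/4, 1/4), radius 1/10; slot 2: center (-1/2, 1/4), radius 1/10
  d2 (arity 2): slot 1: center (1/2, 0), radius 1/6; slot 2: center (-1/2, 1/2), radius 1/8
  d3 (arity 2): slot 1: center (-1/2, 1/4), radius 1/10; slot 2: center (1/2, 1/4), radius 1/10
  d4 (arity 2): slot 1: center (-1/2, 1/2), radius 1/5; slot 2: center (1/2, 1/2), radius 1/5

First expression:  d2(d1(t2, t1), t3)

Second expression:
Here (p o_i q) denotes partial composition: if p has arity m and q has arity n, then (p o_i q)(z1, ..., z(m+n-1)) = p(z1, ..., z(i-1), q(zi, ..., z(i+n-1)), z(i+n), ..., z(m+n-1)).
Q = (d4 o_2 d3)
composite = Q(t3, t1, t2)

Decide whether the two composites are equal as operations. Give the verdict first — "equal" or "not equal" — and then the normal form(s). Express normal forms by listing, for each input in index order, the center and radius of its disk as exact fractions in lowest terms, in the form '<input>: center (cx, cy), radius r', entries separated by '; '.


not equal — first t1: center (5/12, 1/24), radius 1/60; t2: center (11/24, 1/24), radius 1/60; t3: center (-1/2, 1/2), radius 1/8, second t1: center (2/5, 11/20), radius 1/50; t2: center (3/5, 11/20), radius 1/50; t3: center (-1/2, 1/2), radius 1/5

Reducing the first expression gives t1: center (5/12, 1/24), radius 1/60; t2: center (11/24, 1/24), radius 1/60; t3: center (-1/2, 1/2), radius 1/8
Reducing the second expression gives t1: center (2/5, 11/20), radius 1/50; t2: center (3/5, 11/20), radius 1/50; t3: center (-1/2, 1/2), radius 1/5
They disagree, so not equal.


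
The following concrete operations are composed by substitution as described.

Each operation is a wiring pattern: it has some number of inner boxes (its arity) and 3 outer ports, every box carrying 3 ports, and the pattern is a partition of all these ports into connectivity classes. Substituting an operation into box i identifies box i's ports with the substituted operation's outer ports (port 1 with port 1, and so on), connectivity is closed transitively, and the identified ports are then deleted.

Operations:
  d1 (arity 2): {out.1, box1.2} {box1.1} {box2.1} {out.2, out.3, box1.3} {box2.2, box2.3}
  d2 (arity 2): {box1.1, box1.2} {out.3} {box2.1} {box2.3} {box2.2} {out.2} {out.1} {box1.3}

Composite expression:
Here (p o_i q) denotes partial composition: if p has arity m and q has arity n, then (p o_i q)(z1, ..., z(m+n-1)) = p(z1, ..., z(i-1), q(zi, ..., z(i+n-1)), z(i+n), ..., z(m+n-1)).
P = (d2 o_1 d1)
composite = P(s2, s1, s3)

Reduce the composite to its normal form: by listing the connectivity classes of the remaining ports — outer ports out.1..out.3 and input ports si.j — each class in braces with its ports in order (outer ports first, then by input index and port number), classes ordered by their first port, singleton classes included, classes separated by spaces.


{out.1} {out.2} {out.3} {s1.1} {s1.2, s1.3} {s2.1} {s2.2, s2.3} {s3.1} {s3.2} {s3.3}

Treat the ports identified at d2 as solder joints: merge, then drop.
stage d1: inputs (s2, s1), connectivity {out.1, s2.2} {out.2, out.3, s2.3} {s1.1} {s1.2, s1.3} {s2.1}, out.j its boundary
stage d2: inputs (s2, s1, s3), connectivity {out.1} {out.2} {out.3} {s1.1} {s1.2, s1.3} {s2.1} {s2.2, s2.3} {s3.1} {s3.2} {s3.3}, out.j its boundary


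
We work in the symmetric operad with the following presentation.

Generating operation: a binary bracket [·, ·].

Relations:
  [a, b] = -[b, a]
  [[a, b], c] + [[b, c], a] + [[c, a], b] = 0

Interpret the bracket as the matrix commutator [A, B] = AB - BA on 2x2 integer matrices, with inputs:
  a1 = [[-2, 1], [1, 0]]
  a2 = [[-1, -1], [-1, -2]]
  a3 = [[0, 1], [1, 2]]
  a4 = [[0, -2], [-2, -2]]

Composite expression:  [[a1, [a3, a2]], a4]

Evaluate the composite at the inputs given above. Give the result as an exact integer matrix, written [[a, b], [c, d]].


[[0, 12], [-12, 0]]


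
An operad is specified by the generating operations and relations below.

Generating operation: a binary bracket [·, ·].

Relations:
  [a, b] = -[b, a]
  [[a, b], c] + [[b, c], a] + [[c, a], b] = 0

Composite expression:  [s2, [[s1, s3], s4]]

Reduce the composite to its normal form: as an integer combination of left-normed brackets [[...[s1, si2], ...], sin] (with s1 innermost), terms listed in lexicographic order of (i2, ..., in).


In the tensor algebra, words opening s1 carry the s1-anchored form.
Composite bracket: [s2, [[s1, s3], s4]]
Applying ab - ba throughout gives 8 signed words (2^3 = 8).
Keep just the words that open with s1:
  s1s3s4s2 appears with sign -1, giving the term -[[[s1, s3], s4], s2]

-[[[s1, s3], s4], s2]


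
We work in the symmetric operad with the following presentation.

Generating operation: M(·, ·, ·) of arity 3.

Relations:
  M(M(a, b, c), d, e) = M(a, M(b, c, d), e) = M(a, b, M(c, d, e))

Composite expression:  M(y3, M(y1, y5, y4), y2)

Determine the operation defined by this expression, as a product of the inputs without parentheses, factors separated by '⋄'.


Every regrouping of M is equal, so read the y-inputs in written order.
M(y1, y5, y4) linearizes to y1 ⋄ y5 ⋄ y4
M(y3, M(y1, y5, y4), y2) linearizes to y3 ⋄ y1 ⋄ y5 ⋄ y4 ⋄ y2

y3 ⋄ y1 ⋄ y5 ⋄ y4 ⋄ y2


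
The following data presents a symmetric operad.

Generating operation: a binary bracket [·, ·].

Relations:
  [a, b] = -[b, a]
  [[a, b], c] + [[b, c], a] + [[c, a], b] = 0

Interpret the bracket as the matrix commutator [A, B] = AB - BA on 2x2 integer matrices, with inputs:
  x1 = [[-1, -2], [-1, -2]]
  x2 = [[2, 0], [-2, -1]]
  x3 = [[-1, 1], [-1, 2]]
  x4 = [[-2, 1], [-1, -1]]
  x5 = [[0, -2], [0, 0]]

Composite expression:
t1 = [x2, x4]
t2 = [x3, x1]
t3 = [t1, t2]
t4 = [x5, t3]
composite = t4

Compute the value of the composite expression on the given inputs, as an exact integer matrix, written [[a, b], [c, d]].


[[28, -148], [0, -28]]

[x2, x4] = [[2, 3], [5, -2]]
[x3, x1] = [[-3, 5], [-4, 3]]
[[x2, x4], [x3, x1]] = [[-37, 38], [-14, 37]]
[x5, [[x2, x4], [x3, x1]]] = [[28, -148], [0, -28]]


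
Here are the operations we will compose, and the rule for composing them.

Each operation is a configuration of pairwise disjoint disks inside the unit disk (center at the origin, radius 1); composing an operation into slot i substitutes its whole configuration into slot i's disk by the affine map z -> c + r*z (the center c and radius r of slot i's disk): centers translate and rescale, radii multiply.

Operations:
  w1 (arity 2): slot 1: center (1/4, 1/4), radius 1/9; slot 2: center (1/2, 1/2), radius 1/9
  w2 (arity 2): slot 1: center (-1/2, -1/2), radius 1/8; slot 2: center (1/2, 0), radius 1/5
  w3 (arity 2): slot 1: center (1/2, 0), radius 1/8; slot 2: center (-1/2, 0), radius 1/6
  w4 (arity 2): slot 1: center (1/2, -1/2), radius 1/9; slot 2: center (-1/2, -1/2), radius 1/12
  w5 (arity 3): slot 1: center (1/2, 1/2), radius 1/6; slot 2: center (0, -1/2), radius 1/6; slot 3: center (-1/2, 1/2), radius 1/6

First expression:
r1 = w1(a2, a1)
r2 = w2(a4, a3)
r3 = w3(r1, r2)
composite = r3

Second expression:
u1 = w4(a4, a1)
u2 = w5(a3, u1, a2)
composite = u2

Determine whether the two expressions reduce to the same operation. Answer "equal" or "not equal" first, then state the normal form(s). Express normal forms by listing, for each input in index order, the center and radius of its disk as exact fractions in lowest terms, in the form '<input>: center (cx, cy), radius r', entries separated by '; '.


not equal; the first gives a1: center (9/16, 1/16), radius 1/72; a2: center (17/32, 1/32), radius 1/72; a3: center (-5/12, 0), radius 1/30; a4: center (-7/12, -1/12), radius 1/48 and the second a1: center (-1/12, -7/12), radius 1/72; a2: center (-1/2, 1/2), radius 1/6; a3: center (1/2, 1/2), radius 1/6; a4: center (1/12, -7/12), radius 1/54

In normal form, the first expression is a1: center (9/16, 1/16), radius 1/72; a2: center (17/32, 1/32), radius 1/72; a3: center (-5/12, 0), radius 1/30; a4: center (-7/12, -1/12), radius 1/48
In normal form, the second expression is a1: center (-1/12, -7/12), radius 1/72; a2: center (-1/2, 1/2), radius 1/6; a3: center (1/2, 1/2), radius 1/6; a4: center (1/12, -7/12), radius 1/54
They disagree, so not equal.


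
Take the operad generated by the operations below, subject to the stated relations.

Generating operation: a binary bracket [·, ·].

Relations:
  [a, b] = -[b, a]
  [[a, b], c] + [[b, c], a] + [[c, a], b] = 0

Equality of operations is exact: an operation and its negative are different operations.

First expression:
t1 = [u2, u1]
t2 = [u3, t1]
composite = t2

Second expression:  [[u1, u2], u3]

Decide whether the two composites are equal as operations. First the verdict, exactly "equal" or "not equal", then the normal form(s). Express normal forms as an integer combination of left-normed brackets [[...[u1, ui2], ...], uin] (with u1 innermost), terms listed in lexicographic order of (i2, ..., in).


equal; both compose to [[u1, u2], u3]

Normal form of the first expression: [[u1, u2], u3]
Normal form of the second expression: [[u1, u2], u3]
Identical normal forms: equal.


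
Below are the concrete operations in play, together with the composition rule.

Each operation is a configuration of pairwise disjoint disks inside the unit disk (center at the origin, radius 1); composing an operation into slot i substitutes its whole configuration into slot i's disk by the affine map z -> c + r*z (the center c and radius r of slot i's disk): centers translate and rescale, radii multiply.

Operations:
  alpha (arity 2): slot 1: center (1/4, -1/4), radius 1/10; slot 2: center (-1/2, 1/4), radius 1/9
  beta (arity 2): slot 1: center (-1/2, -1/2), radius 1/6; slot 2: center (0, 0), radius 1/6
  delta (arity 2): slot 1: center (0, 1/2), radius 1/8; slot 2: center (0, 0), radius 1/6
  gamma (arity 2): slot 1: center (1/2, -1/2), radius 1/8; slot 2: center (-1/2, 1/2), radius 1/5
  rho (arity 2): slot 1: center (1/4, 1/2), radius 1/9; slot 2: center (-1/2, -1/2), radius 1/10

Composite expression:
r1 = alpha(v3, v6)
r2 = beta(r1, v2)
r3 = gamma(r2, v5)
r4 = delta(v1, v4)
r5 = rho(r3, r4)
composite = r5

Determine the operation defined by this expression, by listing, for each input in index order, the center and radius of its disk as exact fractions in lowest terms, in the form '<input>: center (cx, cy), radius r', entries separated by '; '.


v1: center (-1/2, -9/20), radius 1/80; v2: center (11/36, 4/9), radius 1/432; v3: center (517/1728, 755/1728), radius 1/4320; v4: center (-1/2, -1/2), radius 1/60; v5: center (7/36, 5/9), radius 1/45; v6: center (257/864, 757/1728), radius 1/3888

Each v-disk chains the slot maps above it in rho; radii multiply.
tracing v3 down its 4-map path: center (517/1728, 755/1728), radius 1/4320
tracing v6 down its 4-map path: center (257/864, 757/1728), radius 1/3888
tracing v2 down its 3-map path: center (11/36, 4/9), radius 1/432
tracing v5 down its 2-map path: center (7/36, 5/9), radius 1/45
tracing v1 down its 2-map path: center (-1/2, -9/20), radius 1/80
tracing v4 down its 2-map path: center (-1/2, -1/2), radius 1/60


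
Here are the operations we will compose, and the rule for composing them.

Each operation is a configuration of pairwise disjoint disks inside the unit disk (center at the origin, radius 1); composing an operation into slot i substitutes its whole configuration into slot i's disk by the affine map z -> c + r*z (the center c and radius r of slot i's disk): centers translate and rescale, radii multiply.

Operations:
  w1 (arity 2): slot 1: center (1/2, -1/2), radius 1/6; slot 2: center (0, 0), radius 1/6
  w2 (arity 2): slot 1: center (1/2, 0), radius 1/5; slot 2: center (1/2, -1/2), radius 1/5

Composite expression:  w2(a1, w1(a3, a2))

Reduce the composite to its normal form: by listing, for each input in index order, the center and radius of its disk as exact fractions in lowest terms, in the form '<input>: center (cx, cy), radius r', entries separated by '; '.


a1: center (1/2, 0), radius 1/5; a2: center (1/2, -1/2), radius 1/30; a3: center (3/5, -3/5), radius 1/30

Affine substitution under w2: radii multiply and a-centers shift.
a1: after 1 affine step, its disk has center (1/2, 0), radius 1/5
a3: after 2 affine steps, its disk has center (3/5, -3/5), radius 1/30
a2: after 2 affine steps, its disk has center (1/2, -1/2), radius 1/30


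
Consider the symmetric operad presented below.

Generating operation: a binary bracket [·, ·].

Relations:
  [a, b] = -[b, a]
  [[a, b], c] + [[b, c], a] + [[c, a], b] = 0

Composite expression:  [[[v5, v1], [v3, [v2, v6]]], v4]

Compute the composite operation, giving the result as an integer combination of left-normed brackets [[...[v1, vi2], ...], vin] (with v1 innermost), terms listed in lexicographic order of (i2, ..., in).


[[[[[v1, v5], v2], v6], v3], v4] - [[[[[v1, v5], v3], v2], v6], v4] + [[[[[v1, v5], v3], v6], v2], v4] - [[[[[v1, v5], v6], v2], v3], v4]

In the tensor algebra, words opening v1 carry the v1-anchored form.
Composite bracket: [[[v5, v1], [v3, [v2, v6]]], v4]
The bracket unfolds into 32 signed words via [a, b] = ab - ba (2^5 = 32).
Keep just the words that open with v1:
  the word v1v5v2v6v3v4 carries sign +1 and contributes +[[[[[v1, v5], v2], v6], v3], v4]
  the word v1v5v3v2v6v4 carries sign -1 and contributes -[[[[[v1, v5], v3], v2], v6], v4]
  the word v1v5v3v6v2v4 carries sign +1 and contributes +[[[[[v1, v5], v3], v6], v2], v4]
  the word v1v5v6v2v3v4 carries sign -1 and contributes -[[[[[v1, v5], v6], v2], v3], v4]


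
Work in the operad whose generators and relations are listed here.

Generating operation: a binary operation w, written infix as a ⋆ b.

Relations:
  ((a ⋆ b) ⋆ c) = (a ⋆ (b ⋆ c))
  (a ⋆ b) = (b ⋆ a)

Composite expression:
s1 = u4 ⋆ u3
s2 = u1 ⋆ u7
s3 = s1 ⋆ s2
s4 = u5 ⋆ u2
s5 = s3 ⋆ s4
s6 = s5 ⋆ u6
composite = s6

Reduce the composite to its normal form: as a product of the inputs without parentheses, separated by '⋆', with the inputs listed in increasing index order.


u1 ⋆ u2 ⋆ u3 ⋆ u4 ⋆ u5 ⋆ u6 ⋆ u7

Shape and order are irrelevant to w; the u-input set decides.
(u4 ⋆ u3) reduces to u4 ⋆ u3
(u1 ⋆ u7) reduces to u1 ⋆ u7
((u4 ⋆ u3) ⋆ (u1 ⋆ u7)) reduces to u4 ⋆ u3 ⋆ u1 ⋆ u7
(u5 ⋆ u2) reduces to u5 ⋆ u2
(((u4 ⋆ u3) ⋆ (u1 ⋆ u7)) ⋆ (u5 ⋆ u2)) reduces to u4 ⋆ u3 ⋆ u1 ⋆ u7 ⋆ u5 ⋆ u2
((((u4 ⋆ u3) ⋆ (u1 ⋆ u7)) ⋆ (u5 ⋆ u2)) ⋆ u6) reduces to u4 ⋆ u3 ⋆ u1 ⋆ u7 ⋆ u5 ⋆ u2 ⋆ u6
sorting the factors by input index: u1 ⋆ u2 ⋆ u3 ⋆ u4 ⋆ u5 ⋆ u6 ⋆ u7


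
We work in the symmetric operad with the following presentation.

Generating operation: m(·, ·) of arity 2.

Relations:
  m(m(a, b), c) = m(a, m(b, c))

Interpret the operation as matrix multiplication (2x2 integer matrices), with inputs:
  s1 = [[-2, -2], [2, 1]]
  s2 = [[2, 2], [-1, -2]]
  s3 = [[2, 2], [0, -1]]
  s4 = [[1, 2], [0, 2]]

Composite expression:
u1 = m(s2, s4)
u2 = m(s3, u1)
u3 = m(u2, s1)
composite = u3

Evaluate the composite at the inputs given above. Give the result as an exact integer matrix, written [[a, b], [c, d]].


[[4, 0], [10, 4]]

m(s2, s4) = [[2, 8], [-1, -6]]
m(s3, m(s2, s4)) = [[2, 4], [1, 6]]
m(m(s3, m(s2, s4)), s1) = [[4, 0], [10, 4]]


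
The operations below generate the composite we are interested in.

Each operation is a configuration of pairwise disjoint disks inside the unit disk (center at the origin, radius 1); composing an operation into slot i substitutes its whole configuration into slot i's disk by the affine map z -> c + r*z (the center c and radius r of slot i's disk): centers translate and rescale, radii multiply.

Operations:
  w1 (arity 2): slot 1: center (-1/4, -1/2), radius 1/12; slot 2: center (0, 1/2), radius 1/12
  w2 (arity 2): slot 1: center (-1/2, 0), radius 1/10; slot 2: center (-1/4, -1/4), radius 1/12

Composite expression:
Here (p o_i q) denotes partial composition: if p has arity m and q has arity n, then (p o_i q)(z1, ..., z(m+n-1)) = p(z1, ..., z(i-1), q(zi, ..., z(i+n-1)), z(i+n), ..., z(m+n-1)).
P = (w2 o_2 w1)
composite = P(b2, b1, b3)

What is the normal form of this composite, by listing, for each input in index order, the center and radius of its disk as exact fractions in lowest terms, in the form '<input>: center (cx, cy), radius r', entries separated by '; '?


Each b-disk chains the slot maps above it in w2; radii multiply.
b2 passes through 1 substitution, ending at center (-1/2, 0), radius 1/10
b1 passes through 2 substitutions, ending at center (-13/48, -7/24), radius 1/144
b3 passes through 2 substitutions, ending at center (-1/4, -5/24), radius 1/144

b1: center (-13/48, -7/24), radius 1/144; b2: center (-1/2, 0), radius 1/10; b3: center (-1/4, -5/24), radius 1/144


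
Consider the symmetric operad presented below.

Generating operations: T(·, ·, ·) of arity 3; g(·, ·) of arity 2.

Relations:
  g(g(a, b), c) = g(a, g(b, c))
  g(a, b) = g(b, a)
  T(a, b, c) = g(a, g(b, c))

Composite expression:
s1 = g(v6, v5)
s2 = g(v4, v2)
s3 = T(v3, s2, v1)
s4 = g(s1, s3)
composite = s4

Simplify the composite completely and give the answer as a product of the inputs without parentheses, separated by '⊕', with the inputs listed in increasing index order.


v1 ⊕ v2 ⊕ v3 ⊕ v4 ⊕ v5 ⊕ v6


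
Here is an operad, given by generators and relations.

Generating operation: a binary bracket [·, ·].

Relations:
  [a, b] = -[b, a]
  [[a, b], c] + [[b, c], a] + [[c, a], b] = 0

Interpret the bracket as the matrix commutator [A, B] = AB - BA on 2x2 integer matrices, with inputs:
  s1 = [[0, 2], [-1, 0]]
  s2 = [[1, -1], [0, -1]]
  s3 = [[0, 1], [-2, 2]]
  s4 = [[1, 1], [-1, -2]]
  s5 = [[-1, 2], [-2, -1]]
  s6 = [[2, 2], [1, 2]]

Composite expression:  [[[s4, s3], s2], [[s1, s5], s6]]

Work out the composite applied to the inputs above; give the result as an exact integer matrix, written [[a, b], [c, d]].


[[96, -128], [-64, -96]]

[s4, s3] = [[-1, 5], [8, 1]]
[[s4, s3], s2] = [[8, -8], [16, -8]]
[s1, s5] = [[-2, 0], [0, 2]]
[[s1, s5], s6] = [[0, -8], [4, 0]]
[[[s4, s3], s2], [[s1, s5], s6]] = [[96, -128], [-64, -96]]
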